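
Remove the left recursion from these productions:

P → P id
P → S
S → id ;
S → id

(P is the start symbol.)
P is directly left-recursive. The standard transformation for
  A → A α₁ | ... | A α_m | β₁ | ... | β_n
is
  A  → β₁ A' | ... | β_n A'
  A' → α₁ A' | ... | α_m A' | ε

P → S becomes P → S P'
P → P id becomes P' → id P'
Add P' → ε

Productions for other non-terminals are unchanged:
  S → id ;
  S → id

Resulting grammar:
P → S P'
P' → id P'
P' → ε
S → id ;
S → id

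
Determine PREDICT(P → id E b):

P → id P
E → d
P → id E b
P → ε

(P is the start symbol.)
{ 'id' }

PREDICT(P → id E b) = (FIRST(RHS) \ {ε}) ∪ (FOLLOW(P) if ε ∈ FIRST(RHS), i.e. RHS ⇒* ε)
FIRST(id E b) = { 'id' }
ε ∉ FIRST(id E b), so FOLLOW(P) is not added.
PREDICT(P → id E b) = { 'id' }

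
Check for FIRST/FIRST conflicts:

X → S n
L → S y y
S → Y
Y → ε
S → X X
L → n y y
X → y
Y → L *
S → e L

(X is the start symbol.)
A FIRST/FIRST conflict occurs when two productions N → α and N → β for the same non-terminal have FIRST(α) ∩ FIRST(β) ≠ ∅ (with ε ∈ FIRST of a nullable right-hand side, so two nullable alternatives also conflict).

FIRST sets of the non-terminals at (or reachable through a nullable prefix from) the front of some alternative:
  FIRST(S) = { 'e', 'n', 'y', ε }
  FIRST(Y) = { 'e', 'n', 'y', ε }
  FIRST(X) = { 'e', 'n', 'y' }
  FIRST(L) = { 'e', 'n', 'y' }

Productions for X:
  X → S n: FIRST = { 'e', 'n', 'y' }
  X → y: FIRST = { 'y' }
Productions for L:
  L → S y y: FIRST = { 'e', 'n', 'y' }
  L → n y y: FIRST = { 'n' }
Productions for S:
  S → Y: FIRST = { 'e', 'n', 'y', ε }
  S → X X: FIRST = { 'e', 'n', 'y' }
  S → e L: FIRST = { 'e' }
Productions for Y:
  Y → ε: FIRST = { ε }
  Y → L *: FIRST = { 'e', 'n', 'y' }

Conflict for X: X → S n and X → y
  Overlap: { 'y' }
Conflict for L: L → S y y and L → n y y
  Overlap: { 'n' }
Conflict for S: S → Y and S → X X
  Overlap: { 'e', 'n', 'y' }
Conflict for S: S → Y and S → e L
  Overlap: { 'e' }
Conflict for S: S → X X and S → e L
  Overlap: { 'e' }

Answer: Yes. X → S n / X → y on { 'y' }; L → S y y / L → n y y on { 'n' }; S → Y / S → X X on { 'e', 'n', 'y' }; S → Y / S → e L on { 'e' }; S → X X / S → e L on { 'e' }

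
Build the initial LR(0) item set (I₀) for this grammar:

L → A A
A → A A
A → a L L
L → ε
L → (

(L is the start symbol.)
First, augment the grammar with L' → L
I₀ = CLOSURE({ [L' → . L] }):
  [L' → . L] has the dot before L: add [L → . A A], [L → .], [L → . (]
  [L → . A A] has the dot before A: add [A → . A A], [A → . a L L]
No further items can be added.

I₀ = { [A → . A A], [A → . a L L], [L → . (], [L → . A A], [L → .], [L' → . L] }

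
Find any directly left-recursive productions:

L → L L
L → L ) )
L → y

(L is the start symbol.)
Yes, L is left-recursive

L → L L: LEFT RECURSIVE (starts with L)
L → L ) ): LEFT RECURSIVE (starts with L)
L → y: starts with y

The grammar has direct left recursion on: L.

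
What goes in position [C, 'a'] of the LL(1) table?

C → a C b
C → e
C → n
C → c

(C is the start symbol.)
To find M[C, 'a'], we find productions for C where 'a' is in the predict set (PREDICT(N → α) = (FIRST(α) \ {ε}) ∪ (FOLLOW(N) if α ⇒* ε)).

C → a C b: PREDICT = { 'a' }
  'a' is in predict set, so this production goes in M[C, 'a']
C → e: PREDICT = { 'e' }
C → n: PREDICT = { 'n' }
C → c: PREDICT = { 'c' }

M[C, 'a'] = C → a C b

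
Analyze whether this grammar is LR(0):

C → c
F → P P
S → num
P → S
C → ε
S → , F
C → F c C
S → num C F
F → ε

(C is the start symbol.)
No. Shift-reduce conflict between [C → .] and [C → . c]

A grammar is LR(0) if no state in the canonical LR(0) collection has:
  - both a shift item (dot before a terminal) and a complete item (shift-reduce conflict), or
  - two or more complete items (reduce-reduce conflict; the accept item [C' → C .] counts as a complete item here).

Augment with C' → C and build the canonical LR(0) collection (I0 = CLOSURE({[C' → . C]}), then GOTO on every symbol after a dot until no new states appear). It has 14 states:
  I0: { [C → . F c C], [C → . c], [C → .], [C' → . C], [F → . P P], [F → .], [P → . S], [S → . , F], [S → . num C F], [S → . num] }  — shift, 2 reduces
  I1: { [F → . P P], [F → .], [P → . S], [S → , . F], [S → . , F], [S → . num C F], [S → . num] }  — shift, reduce
  I2: { [C' → C .] }  — accept
  I3: { [C → F . c C] }  — shift
  I4: { [F → P . P], [P → . S], [S → . , F], [S → . num C F], [S → . num] }  — shift
  I5: { [P → S .] }  — reduce
  I6: { [C → c .] }  — reduce
  I7: { [C → . F c C], [C → . c], [C → .], [F → . P P], [F → .], [P → . S], [S → . , F], [S → . num C F], [S → . num], [S → num . C F], [S → num .] }  — shift, 3 reduces
  I8: { [F → . P P], [F → .], [P → . S], [S → . , F], [S → . num C F], [S → . num], [S → num C . F] }  — shift, reduce
  I9: { [S → num C F .] }  — reduce
  I10: { [F → P P .] }  — reduce
  I11: { [C → . F c C], [C → . c], [C → .], [C → F c . C], [F → . P P], [F → .], [P → . S], [S → . , F], [S → . num C F], [S → . num] }  — shift, 2 reduces
  I12: { [C → F c C .] }  — reduce
  I13: { [S → , F .] }  — reduce

Conflict in state I0:
  Shift-reduce conflict between [C → .] and [C → . c]
So the grammar is NOT LR(0).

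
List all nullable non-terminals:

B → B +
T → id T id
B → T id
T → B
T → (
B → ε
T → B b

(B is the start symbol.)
{ 'B', 'T' }

ε-productions: B → ε
So B is immediately nullable.
T → B: every symbol on the right is nullable, so T is nullable too.
Every non-terminal is now nullable.
Nullable = { 'B', 'T' }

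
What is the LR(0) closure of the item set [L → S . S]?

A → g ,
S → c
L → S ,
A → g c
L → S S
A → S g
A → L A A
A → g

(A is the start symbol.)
{ [L → S . S], [S → . c] }

To compute CLOSURE, for each item [A → α.Bβ] where B is a non-terminal, add [B → .γ] for all productions B → γ; repeat for the newly added items until nothing changes.

Start with: [L → S . S]
  [L → S . S] has the dot before S: add [S → . c]
No further items can be added.

CLOSURE = { [L → S . S], [S → . c] }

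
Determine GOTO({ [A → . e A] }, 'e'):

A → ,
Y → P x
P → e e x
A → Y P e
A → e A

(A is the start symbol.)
{ [A → . ,], [A → . Y P e], [A → . e A], [A → e . A], [P → . e e x], [Y → . P x] }

GOTO(I, 'e') = CLOSURE({ [A → αX.β] : [A → α.Xβ] ∈ I, X = 'e' })

Items with dot before 'e', with the dot advanced:
  [A → . e A] → [A → e . A]
Closure of the advanced items:
  [A → e . A] has the dot before A: add [A → . ,], [A → . Y P e], [A → . e A]
  [A → . Y P e] has the dot before Y: add [Y → . P x]
  [Y → . P x] has the dot before P: add [P → . e e x]

GOTO = { [A → . ,], [A → . Y P e], [A → . e A], [A → e . A], [P → . e e x], [Y → . P x] }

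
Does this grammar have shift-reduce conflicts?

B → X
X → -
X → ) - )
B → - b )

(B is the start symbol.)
Yes — I2: [X → - .] vs [B → - . b )]

Augment with B' → B and build the canonical LR(0) collection (I0 = CLOSURE({[B' → . B]}), then GOTO on every symbol after a dot until no new states appear). It has 9 states:
  I0: { [B → . - b )], [B → . X], [B' → . B], [X → . ) - )], [X → . -] }  — shift
  I1: { [X → ) . - )] }  — shift
  I2: { [B → - . b )], [X → - .] }  — shift, reduce
  I3: { [B' → B .] }  — accept
  I4: { [B → X .] }  — reduce
  I5: { [B → - b . )] }  — shift
  I6: { [B → - b ) .] }  — reduce
  I7: { [X → ) - . )] }  — shift
  I8: { [X → ) - ) .] }  — reduce

I2 contains reduce item [X → - .] and shift item [B → - . b )] — shift-reduce conflict.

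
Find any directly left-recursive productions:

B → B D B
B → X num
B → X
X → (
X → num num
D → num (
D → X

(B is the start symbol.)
Yes, B is left-recursive

B → B D B: LEFT RECURSIVE (starts with B)
B → X num: starts with X
B → X: starts with X
X → (: starts with '('
X → num num: starts with num
D → num (: starts with num
D → X: starts with X

The grammar has direct left recursion on: B.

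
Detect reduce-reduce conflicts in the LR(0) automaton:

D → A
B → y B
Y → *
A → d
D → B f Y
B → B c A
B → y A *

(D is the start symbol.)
No reduce-reduce conflicts

Augment with D' → D and build the canonical LR(0) collection (I0 = CLOSURE({[D' → . D]}), then GOTO on every symbol after a dot until no new states appear). It has 14 states:
  I0: { [A → . d], [B → . B c A], [B → . y A *], [B → . y B], [D → . A], [D → . B f Y], [D' → . D] }  — shift
  I1: { [D → A .] }  — reduce
  I2: { [B → B . c A], [D → B . f Y] }  — shift
  I3: { [D' → D .] }  — accept
  I4: { [A → d .] }  — reduce
  I5: { [A → . d], [B → . B c A], [B → . y A *], [B → . y B], [B → y . A *], [B → y . B] }  — shift
  I6: { [B → y A . *] }  — shift
  I7: { [B → B . c A], [B → y B .] }  — shift, reduce
  I8: { [A → . d], [B → B c . A] }  — shift
  I9: { [B → B c A .] }  — reduce
  I10: { [B → y A * .] }  — reduce
  I11: { [D → B f . Y], [Y → . *] }  — shift
  I12: { [Y → * .] }  — reduce
  I13: { [D → B f Y .] }  — reduce

No state contains more than one complete item.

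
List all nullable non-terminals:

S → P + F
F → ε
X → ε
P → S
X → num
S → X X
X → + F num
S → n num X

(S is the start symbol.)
A non-terminal is nullable if it can derive ε (the empty string): either it has an ε-production, or it has a production whose right-hand side consists entirely of nullable non-terminals.

ε-productions: F → ε, X → ε
So F, X are immediately nullable.
S → X X: every symbol on the right is nullable, so S is nullable too.
P → S: every symbol on the right is nullable, so P is nullable too.
Every non-terminal is now nullable.
Nullable = { 'F', 'P', 'S', 'X' }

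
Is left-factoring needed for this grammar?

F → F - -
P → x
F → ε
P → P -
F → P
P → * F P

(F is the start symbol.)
Left-factoring is needed when two productions for the same non-terminal
share a common prefix on the right-hand side.

Productions for F:
  F → F - -
  F → ε
  F → P
Productions for P:
  P → x
  P → P -
  P → * F P

No common prefixes found.

Answer: No, left-factoring is not needed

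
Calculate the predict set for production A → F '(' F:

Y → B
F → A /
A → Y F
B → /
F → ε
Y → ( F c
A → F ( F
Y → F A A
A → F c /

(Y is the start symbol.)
PREDICT(A → F '(' F) = (FIRST(RHS) \ {ε}) ∪ (FOLLOW(A) if ε ∈ FIRST(RHS), i.e. RHS ⇒* ε)
FIRST(F) = { '(', '/', 'c', ε }
FIRST(F '(' F) = { '(', '/', 'c' }
ε ∉ FIRST(F '(' F), so FOLLOW(A) is not added.
PREDICT(A → F '(' F) = { '(', '/', 'c' }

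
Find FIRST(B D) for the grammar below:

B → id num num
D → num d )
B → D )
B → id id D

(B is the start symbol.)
FIRST sets of the non-terminals involved (from the grammar, by fixed-point iteration):
  FIRST(B) = { 'id', 'num' }

To compute FIRST(B D), process the symbols left to right:
Symbol B is a non-terminal. Add FIRST(B) \ {ε} = { 'id', 'num' }
B is not nullable (ε ∉ FIRST(B)), so stop here.
FIRST(B D) = { 'id', 'num' }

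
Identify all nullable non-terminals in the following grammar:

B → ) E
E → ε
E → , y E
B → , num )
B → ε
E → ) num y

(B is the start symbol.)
A non-terminal is nullable if it can derive ε (the empty string): either it has an ε-production, or it has a production whose right-hand side consists entirely of nullable non-terminals.

ε-productions: E → ε, B → ε
So E, B are immediately nullable.
Every non-terminal is now nullable.
Nullable = { 'B', 'E' }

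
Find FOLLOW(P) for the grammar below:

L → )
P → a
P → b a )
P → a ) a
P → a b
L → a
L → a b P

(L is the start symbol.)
{ $ }

To compute FOLLOW(P), find every occurrence of P on a right-hand side N → α P β: add FIRST(β) \ {ε}, and if β is empty or nullable also add FOLLOW(N). Iterate to a fixed point.

In L → a b P: P is at the end, add FOLLOW(L)

The FOLLOW sets referred to above (computed the same way, to a fixed point):
  FOLLOW(L) = { $ }

Taking the union: FOLLOW(P) = { $ }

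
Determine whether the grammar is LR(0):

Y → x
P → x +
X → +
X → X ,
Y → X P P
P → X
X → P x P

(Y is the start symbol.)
No. Shift-reduce conflict between [P → X .] and [P → . x +]

A grammar is LR(0) if no state in the canonical LR(0) collection has:
  - both a shift item (dot before a terminal) and a complete item (shift-reduce conflict), or
  - two or more complete items (reduce-reduce conflict; the accept item [Y' → Y .] counts as a complete item here).

Augment with Y' → Y and build the canonical LR(0) collection (I0 = CLOSURE({[Y' → . Y]}), then GOTO on every symbol after a dot until no new states appear). It has 16 states:
  I0: { [P → . X], [P → . x +], [X → . +], [X → . P x P], [X → . X ,], [Y → . X P P], [Y → . x], [Y' → . Y] }  — shift
  I1: { [X → + .] }  — reduce
  I2: { [X → P . x P] }  — shift
  I3: { [P → . X], [P → . x +], [P → X .], [X → . +], [X → . P x P], [X → . X ,], [X → X . ,], [Y → X . P P] }  — shift, reduce
  I4: { [Y' → Y .] }  — accept
  I5: { [P → x . +], [Y → x .] }  — shift, reduce
  I6: { [P → x + .] }  — reduce
  I7: { [X → X , .] }  — reduce
  I8: { [P → . X], [P → . x +], [X → . +], [X → . P x P], [X → . X ,], [X → P . x P], [Y → X P . P] }  — shift
  I9: { [P → X .], [X → X . ,] }  — shift, reduce
  I10: { [P → x . +] }  — shift
  I11: { [X → P . x P], [Y → X P P .] }  — shift, reduce
  I12: { [P → . X], [P → . x +], [P → x . +], [X → . +], [X → . P x P], [X → . X ,], [X → P x . P] }  — shift
  I13: { [P → x + .], [X → + .] }  — 2 reduces
  I14: { [X → P . x P], [X → P x P .] }  — shift, reduce
  I15: { [P → . X], [P → . x +], [X → . +], [X → . P x P], [X → . X ,], [X → P x . P] }  — shift

Conflict in state I3:
  Shift-reduce conflict between [P → X .] and [P → . x +]
So the grammar is NOT LR(0).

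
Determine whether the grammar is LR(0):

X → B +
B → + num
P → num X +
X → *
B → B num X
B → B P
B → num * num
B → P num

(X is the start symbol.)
A grammar is LR(0) if no state in the canonical LR(0) collection has:
  - both a shift item (dot before a terminal) and a complete item (shift-reduce conflict), or
  - two or more complete items (reduce-reduce conflict; the accept item [X' → X .] counts as a complete item here).

Augment with X' → X and build the canonical LR(0) collection (I0 = CLOSURE({[X' → . X]}), then GOTO on every symbol after a dot until no new states appear). It has 17 states:
  I0: { [B → . + num], [B → . B P], [B → . B num X], [B → . P num], [B → . num * num], [P → . num X +], [X → . *], [X → . B +], [X' → . X] }  — shift
  I1: { [X → * .] }  — reduce
  I2: { [B → + . num] }  — shift
  I3: { [B → B . P], [B → B . num X], [P → . num X +], [X → B . +] }  — shift
  I4: { [B → P . num] }  — shift
  I5: { [X' → X .] }  — accept
  I6: { [B → . + num], [B → . B P], [B → . B num X], [B → . P num], [B → . num * num], [B → num . * num], [P → . num X +], [P → num . X +], [X → . *], [X → . B +] }  — shift
  I7: { [B → num * . num], [X → * .] }  — shift, reduce
  I8: { [P → num X . +] }  — shift
  I9: { [P → num X + .] }  — reduce
  I10: { [B → num * num .] }  — reduce
  I11: { [B → P num .] }  — reduce
  I12: { [X → B + .] }  — reduce
  I13: { [B → B P .] }  — reduce
  I14: { [B → . + num], [B → . B P], [B → . B num X], [B → . P num], [B → . num * num], [B → B num . X], [P → . num X +], [P → num . X +], [X → . *], [X → . B +] }  — shift
  I15: { [B → B num X .], [P → num X . +] }  — shift, reduce
  I16: { [B → + num .] }  — reduce

Conflict in state I7:
  Shift-reduce conflict between [X → * .] and [B → num * . num]
So the grammar is NOT LR(0).

Answer: No. Shift-reduce conflict between [X → * .] and [B → num * . num]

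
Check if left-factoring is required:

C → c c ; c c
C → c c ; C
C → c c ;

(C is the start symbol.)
Yes, C has productions with common prefix 'c c ;'

Left-factoring is needed when two productions for the same non-terminal
share a common prefix on the right-hand side.

Productions for C:
  C → c c ; c c
  C → c c ; C
  C → c c ;

Found common prefix 'c c ;' in productions for C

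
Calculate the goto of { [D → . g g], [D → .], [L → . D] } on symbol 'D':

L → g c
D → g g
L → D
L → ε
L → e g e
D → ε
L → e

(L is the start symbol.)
{ [L → D .] }

GOTO(I, 'D') = CLOSURE({ [A → αX.β] : [A → α.Xβ] ∈ I, X = 'D' })

Items with dot before 'D', with the dot advanced:
  [L → . D] → [L → D .]
Closure adds nothing (no advanced item has the dot before a non-terminal).

GOTO = { [L → D .] }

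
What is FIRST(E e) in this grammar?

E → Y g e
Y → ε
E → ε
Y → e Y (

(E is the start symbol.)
FIRST sets of the non-terminals involved (from the grammar, by fixed-point iteration):
  FIRST(E) = { 'e', 'g', ε }

To compute FIRST(E e), process the symbols left to right:
Symbol E is a non-terminal. Add FIRST(E) \ {ε} = { 'e', 'g' }
E is nullable (ε ∈ FIRST(E)), continue to the next symbol.
Symbol e is a terminal. Add 'e' and stop.
FIRST(E e) = { 'e', 'g' }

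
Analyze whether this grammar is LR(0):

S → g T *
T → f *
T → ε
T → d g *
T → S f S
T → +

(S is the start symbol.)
No. Shift-reduce conflict between [T → .] and [S → . g T *]

Augment with S' → S and build the canonical LR(0) collection (I0 = CLOSURE({[S' → . S]}), then GOTO on every symbol after a dot until no new states appear). It has 14 states:
  I0: { [S → . g T *], [S' → . S] }  — shift
  I1: { [S' → S .] }  — accept
  I2: { [S → . g T *], [S → g . T *], [T → . +], [T → . S f S], [T → . d g *], [T → . f *], [T → .] }  — shift, reduce
  I3: { [T → + .] }  — reduce
  I4: { [T → S . f S] }  — shift
  I5: { [S → g T . *] }  — shift
  I6: { [T → d . g *] }  — shift
  I7: { [T → f . *] }  — shift
  I8: { [T → f * .] }  — reduce
  I9: { [T → d g . *] }  — shift
  I10: { [T → d g * .] }  — reduce
  I11: { [S → g T * .] }  — reduce
  I12: { [S → . g T *], [T → S f . S] }  — shift
  I13: { [T → S f S .] }  — reduce

Conflict in state I2:
  Shift-reduce conflict between [T → .] and [S → . g T *]
So the grammar is NOT LR(0).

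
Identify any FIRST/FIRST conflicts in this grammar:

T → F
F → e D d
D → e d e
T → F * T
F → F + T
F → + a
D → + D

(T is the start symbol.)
A FIRST/FIRST conflict occurs when two productions N → α and N → β for the same non-terminal have FIRST(α) ∩ FIRST(β) ≠ ∅ (with ε ∈ FIRST of a nullable right-hand side, so two nullable alternatives also conflict).

FIRST sets of the non-terminals at (or reachable through a nullable prefix from) the front of some alternative:
  FIRST(F) = { '+', 'e' }

Productions for T:
  T → F: FIRST = { '+', 'e' }
  T → F * T: FIRST = { '+', 'e' }
Productions for F:
  F → e D d: FIRST = { 'e' }
  F → F + T: FIRST = { '+', 'e' }
  F → + a: FIRST = { '+' }
Productions for D:
  D → e d e: FIRST = { 'e' }
  D → + D: FIRST = { '+' }

Conflict for T: T → F and T → F * T
  Overlap: { '+', 'e' }
Conflict for F: F → e D d and F → F + T
  Overlap: { 'e' }
Conflict for F: F → F + T and F → + a
  Overlap: { '+' }

Answer: Yes. T → F / T → F '*' T on { '+', 'e' }; F → e D d / F → F '+' T on { 'e' }; F → F '+' T / F → '+' a on { '+' }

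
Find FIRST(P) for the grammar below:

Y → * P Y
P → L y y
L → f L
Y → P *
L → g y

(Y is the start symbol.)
{ 'f', 'g' }

To compute FIRST(P), examine every production with P on the left-hand side, reading each right-hand side left to right until a non-nullable symbol is reached.

FIRST sets of the other non-terminals involved (by the same procedure, iterated to a fixed point):
  FIRST(L) = { 'f', 'g' }

From P → L y y:
  - L is a non-terminal: add FIRST(L) \ {ε} = { 'f', 'g' }
    L is not nullable, so stop

Collecting: FIRST(P) = { 'f', 'g' }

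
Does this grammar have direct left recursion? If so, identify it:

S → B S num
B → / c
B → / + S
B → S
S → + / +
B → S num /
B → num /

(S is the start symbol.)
No direct left recursion

S → B S num: starts with B
B → / c: starts with '/'
B → / + S: starts with '/'
B → S: starts with S
S → + / +: starts with '+'
B → S num /: starts with S
B → num /: starts with num

No direct left recursion found.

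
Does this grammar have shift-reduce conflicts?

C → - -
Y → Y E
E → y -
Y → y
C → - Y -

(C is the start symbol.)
No shift-reduce conflicts

A shift-reduce conflict occurs when an LR(0) state has both:
  - a complete (reduce) item [A → α .] (dot at the end), and
  - a shift item [B → β . c γ] (dot before a terminal).

Augment with C' → C and build the canonical LR(0) collection (I0 = CLOSURE({[C' → . C]}), then GOTO on every symbol after a dot until no new states appear). It has 10 states:
  I0: { [C → . - -], [C → . - Y -], [C' → . C] }  — shift
  I1: { [C → - . -], [C → - . Y -], [Y → . Y E], [Y → . y] }  — shift
  I2: { [C' → C .] }  — accept
  I3: { [C → - - .] }  — reduce
  I4: { [C → - Y . -], [E → . y -], [Y → Y . E] }  — shift
  I5: { [Y → y .] }  — reduce
  I6: { [C → - Y - .] }  — reduce
  I7: { [Y → Y E .] }  — reduce
  I8: { [E → y . -] }  — shift
  I9: { [E → y - .] }  — reduce

No state contains both a complete item and a shift item.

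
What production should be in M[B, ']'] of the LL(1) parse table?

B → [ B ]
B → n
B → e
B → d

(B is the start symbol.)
To find M[B, ']'], we find productions for B where ']' is in the predict set (PREDICT(N → α) = (FIRST(α) \ {ε}) ∪ (FOLLOW(N) if α ⇒* ε)).

B → [ B ]: PREDICT = { '[' }
B → n: PREDICT = { 'n' }
B → e: PREDICT = { 'e' }
B → d: PREDICT = { 'd' }

M[B, ']'] is empty (no production applies)

Answer: Empty (error entry)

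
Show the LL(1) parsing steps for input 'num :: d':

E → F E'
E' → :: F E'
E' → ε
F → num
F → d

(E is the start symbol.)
Stack is shown with the top on the left.

Stack      Input       Action
-----------------------------
E $        num :: d $  output E → F E'
F E' $     num :: d $  output F → num
num E' $   num :: d $  match 'num'
E' $       :: d $      output E' → :: F E'
:: F E' $  :: d $      match '::'
F E' $     d $         output F → d
d E' $     d $         match 'd'
E' $       $           output E' → ε
$          $           accept

The string is accepted.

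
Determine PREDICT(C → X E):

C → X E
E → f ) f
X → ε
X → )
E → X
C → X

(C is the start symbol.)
{ $, ')', 'f' }

PREDICT(C → X E) = (FIRST(RHS) \ {ε}) ∪ (FOLLOW(C) if ε ∈ FIRST(RHS), i.e. RHS ⇒* ε)
FIRST(X) = { ')', ε }
FIRST(E) = { ')', 'f', ε }
FIRST(X E) = { ')', 'f', ε }
ε ∈ FIRST(X E) (the right-hand side is nullable), so add FOLLOW(C) = { $ }
PREDICT(C → X E) = { $, ')', 'f' }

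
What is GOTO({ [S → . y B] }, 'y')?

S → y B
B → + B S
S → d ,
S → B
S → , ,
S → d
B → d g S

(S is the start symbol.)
{ [B → . + B S], [B → . d g S], [S → y . B] }

GOTO(I, 'y') = CLOSURE({ [A → αX.β] : [A → α.Xβ] ∈ I, X = 'y' })

Items with dot before 'y', with the dot advanced:
  [S → . y B] → [S → y . B]
Closure of the advanced items:
  [S → y . B] has the dot before B: add [B → . + B S], [B → . d g S]

GOTO = { [B → . + B S], [B → . d g S], [S → y . B] }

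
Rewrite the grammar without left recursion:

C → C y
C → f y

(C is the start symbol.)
C → f y C'
C' → y C'
C' → ε

C is directly left-recursive. The standard transformation for
  A → A α₁ | ... | A α_m | β₁ | ... | β_n
is
  A  → β₁ A' | ... | β_n A'
  A' → α₁ A' | ... | α_m A' | ε

C → f y becomes C → f y C'
C → C y becomes C' → y C'
Add C' → ε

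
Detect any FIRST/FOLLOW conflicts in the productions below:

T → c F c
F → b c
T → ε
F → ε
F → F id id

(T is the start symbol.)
Yes. F → F id id with FOLLOW(F) on { 'id' }

Nullable non-terminals: F, T.
FIRST sets used below: FIRST(F) = { 'b', 'id', ε }

F: nullable alternative(s) F → ε; FOLLOW(F) = { 'c', 'id' }
  F → b c: FIRST \ {ε} = { 'b' } — disjoint from FOLLOW(F)
  F → ε: FIRST \ {ε} = { } — this is the only nullable alternative, skip
  F → F id id: FIRST \ {ε} = { 'b', 'id' } — overlaps FOLLOW(F) on { 'id' }: CONFLICT

T: nullable alternative(s) T → ε; FOLLOW(T) = { $ }
  T → c F c: FIRST \ {ε} = { 'c' } — disjoint from FOLLOW(T)
  T → ε: FIRST \ {ε} = { } — this is the only nullable alternative, skip

So the grammar has 1 FIRST/FOLLOW conflict (marked CONFLICT above).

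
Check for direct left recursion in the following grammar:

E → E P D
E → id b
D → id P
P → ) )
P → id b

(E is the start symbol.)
Direct left recursion occurs when N → N α for some non-terminal N (the right-hand side begins with the left-hand side itself).

E → E P D: LEFT RECURSIVE (starts with E)
E → id b: starts with id
D → id P: starts with id
P → ) ): starts with ')'
P → id b: starts with id

The grammar has direct left recursion on: E.

Answer: Yes, E is left-recursive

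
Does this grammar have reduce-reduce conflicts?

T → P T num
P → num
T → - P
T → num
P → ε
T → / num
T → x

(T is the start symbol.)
A reduce-reduce conflict occurs when an LR(0) state has two complete items [A → α .] and [B → β .] — both call for a reduction, and with no lookahead the parser cannot choose between them.

Augment with T' → T and build the canonical LR(0) collection (I0 = CLOSURE({[T' → . T]}), then GOTO on every symbol after a dot until no new states appear). It has 12 states:
  I0: { [P → . num], [P → .], [T → . - P], [T → . / num], [T → . P T num], [T → . num], [T → . x], [T' → . T] }  — shift, reduce
  I1: { [P → . num], [P → .], [T → - . P] }  — shift, reduce
  I2: { [T → / . num] }  — shift
  I3: { [P → . num], [P → .], [T → . - P], [T → . / num], [T → . P T num], [T → . num], [T → . x], [T → P . T num] }  — shift, reduce
  I4: { [T' → T .] }  — accept
  I5: { [P → num .], [T → num .] }  — 2 reduces
  I6: { [T → x .] }  — reduce
  I7: { [T → P T . num] }  — shift
  I8: { [T → P T num .] }  — reduce
  I9: { [T → / num .] }  — reduce
  I10: { [T → - P .] }  — reduce
  I11: { [P → num .] }  — reduce

I5 contains complete items [P → num .], [T → num .] — reduce-reduce conflict.

Answer: Yes — I5: [P → num .] vs [T → num .]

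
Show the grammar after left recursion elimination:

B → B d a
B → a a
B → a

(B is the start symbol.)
B is directly left-recursive. The standard transformation for
  A → A α₁ | ... | A α_m | β₁ | ... | β_n
is
  A  → β₁ A' | ... | β_n A'
  A' → α₁ A' | ... | α_m A' | ε

B → a a becomes B → a a B'
B → a becomes B → a B'
B → B d a becomes B' → d a B'
Add B' → ε

Resulting grammar:
B → a a B'
B → a B'
B' → d a B'
B' → ε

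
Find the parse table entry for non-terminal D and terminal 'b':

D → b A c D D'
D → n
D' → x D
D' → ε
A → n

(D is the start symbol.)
To find M[D, 'b'], we find productions for D where 'b' is in the predict set (PREDICT(N → α) = (FIRST(α) \ {ε}) ∪ (FOLLOW(N) if α ⇒* ε)).

D → b A c D D': PREDICT = { 'b' }
  'b' is in predict set, so this production goes in M[D, 'b']
D → n: PREDICT = { 'n' }

M[D, 'b'] = D → b A c D D'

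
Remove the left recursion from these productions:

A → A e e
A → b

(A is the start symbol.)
A is directly left-recursive. The standard transformation for
  A → A α₁ | ... | A α_m | β₁ | ... | β_n
is
  A  → β₁ A' | ... | β_n A'
  A' → α₁ A' | ... | α_m A' | ε

A → b becomes A → b A'
A → A e e becomes A' → e e A'
Add A' → ε

Resulting grammar:
A → b A'
A' → e e A'
A' → ε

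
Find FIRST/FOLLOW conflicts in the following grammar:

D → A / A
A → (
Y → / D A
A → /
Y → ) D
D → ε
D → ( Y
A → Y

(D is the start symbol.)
Yes. D → A '/' A with FOLLOW(D) on { '(', ')', '/' }; D → '(' Y with FOLLOW(D) on { '(' }

A FIRST/FOLLOW conflict occurs when a non-terminal N has a nullable alternative N → β (β ⇒* ε) and another alternative N → α with FIRST(α) ∩ FOLLOW(N) ≠ ∅: on such a lookahead the parser cannot decide between expanding α and letting N vanish via β.

Nullable non-terminals: D.
FIRST sets used below: FIRST(A) = { '(', ')', '/' }

D: nullable alternative(s) D → ε; FOLLOW(D) = { $, '(', ')', '/' }
  D → A / A: FIRST \ {ε} = { '(', ')', '/' } — overlaps FOLLOW(D) on { '(', ')', '/' }: CONFLICT
  D → ε: FIRST \ {ε} = { } — this is the only nullable alternative, skip
  D → ( Y: FIRST \ {ε} = { '(' } — overlaps FOLLOW(D) on { '(' }: CONFLICT

A, Y have no nullable alternative, so no FIRST/FOLLOW check is needed there.

So the grammar has 2 FIRST/FOLLOW conflicts (marked CONFLICT above).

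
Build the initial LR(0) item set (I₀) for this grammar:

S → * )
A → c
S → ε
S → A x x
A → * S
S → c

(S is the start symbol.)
{ [A → . * S], [A → . c], [S → . * )], [S → . A x x], [S → . c], [S → .], [S' → . S] }

First, augment the grammar with S' → S
I₀ = CLOSURE({ [S' → . S] }):
  [S' → . S] has the dot before S: add [S → . * )], [S → .], [S → . A x x], [S → . c]
  [S → . A x x] has the dot before A: add [A → . c], [A → . * S]
No further items can be added.

I₀ = { [A → . * S], [A → . c], [S → . * )], [S → . A x x], [S → . c], [S → .], [S' → . S] }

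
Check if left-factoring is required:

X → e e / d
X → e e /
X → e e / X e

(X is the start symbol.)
Yes, X has productions with common prefix 'e e /'

Left-factoring is needed when two productions for the same non-terminal
share a common prefix on the right-hand side.

Productions for X:
  X → e e / d
  X → e e /
  X → e e / X e

Found common prefix 'e e /' in productions for X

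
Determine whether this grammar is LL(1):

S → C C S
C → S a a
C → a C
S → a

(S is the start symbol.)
No. Predict set conflict for S: { 'a' }

A grammar is LL(1) if for each non-terminal N with multiple productions, the predict sets of those productions are pairwise disjoint, where PREDICT(N → α) = (FIRST(α) \ {ε}) ∪ (FOLLOW(N) if α ⇒* ε).

Relevant sets:
  FIRST(C) = { 'a' }
  FIRST(S) = { 'a' }

For S:
  PREDICT(S → C C S) = { 'a' }
  PREDICT(S → a) = { 'a' }
For C:
  PREDICT(C → S a a) = { 'a' }
  PREDICT(C → a C) = { 'a' }

Conflict found: Predict set conflict for S: { 'a' }
The grammar is NOT LL(1).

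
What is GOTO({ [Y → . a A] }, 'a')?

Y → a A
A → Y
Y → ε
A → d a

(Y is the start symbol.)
{ [A → . Y], [A → . d a], [Y → . a A], [Y → .], [Y → a . A] }

GOTO(I, 'a') = CLOSURE({ [A → αX.β] : [A → α.Xβ] ∈ I, X = 'a' })

Items with dot before 'a', with the dot advanced:
  [Y → . a A] → [Y → a . A]
Closure of the advanced items:
  [Y → a . A] has the dot before A: add [A → . Y], [A → . d a]
  [A → . Y] has the dot before Y: add [Y → . a A], [Y → .]

GOTO = { [A → . Y], [A → . d a], [Y → . a A], [Y → .], [Y → a . A] }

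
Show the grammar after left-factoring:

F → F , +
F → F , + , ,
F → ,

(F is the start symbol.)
F → F , + F'
F' → ε
F' → , ,
F → ,

Left-factoring transforms A → αβ₁ | αβ₂ into A → αA' and A' → β₁ | β₂
(α is the longest common prefix among the alternatives). Repeat until
no nonterminal has two alternatives with a common prefix.

Round 1: F has alternatives sharing prefix 'F , +'. Introduce F': F → F , + F'
  Add: F' → ε
  Add: F' → , ,

No remaining common prefixes — done.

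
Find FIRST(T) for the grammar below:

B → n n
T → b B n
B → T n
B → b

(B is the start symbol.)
From T → b B n:
  - b is a terminal: add 'b' and stop

Collecting: FIRST(T) = { 'b' }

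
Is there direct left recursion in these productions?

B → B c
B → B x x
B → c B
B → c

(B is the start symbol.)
Direct left recursion occurs when N → N α for some non-terminal N (the right-hand side begins with the left-hand side itself).

B → B c: LEFT RECURSIVE (starts with B)
B → B x x: LEFT RECURSIVE (starts with B)
B → c B: starts with c
B → c: starts with c

The grammar has direct left recursion on: B.

Answer: Yes, B is left-recursive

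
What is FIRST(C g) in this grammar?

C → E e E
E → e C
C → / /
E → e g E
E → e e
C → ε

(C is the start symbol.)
{ '/', 'e', 'g' }

FIRST sets of the non-terminals involved (from the grammar, by fixed-point iteration):
  FIRST(C) = { '/', 'e', ε }

To compute FIRST(C g), process the symbols left to right:
Symbol C is a non-terminal. Add FIRST(C) \ {ε} = { '/', 'e' }
C is nullable (ε ∈ FIRST(C)), continue to the next symbol.
Symbol g is a terminal. Add 'g' and stop.
FIRST(C g) = { '/', 'e', 'g' }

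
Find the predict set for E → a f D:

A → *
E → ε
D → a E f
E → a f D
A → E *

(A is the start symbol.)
PREDICT(E → a f D) = (FIRST(RHS) \ {ε}) ∪ (FOLLOW(E) if ε ∈ FIRST(RHS), i.e. RHS ⇒* ε)
FIRST(a f D) = { 'a' }
ε ∉ FIRST(a f D), so FOLLOW(E) is not added.
PREDICT(E → a f D) = { 'a' }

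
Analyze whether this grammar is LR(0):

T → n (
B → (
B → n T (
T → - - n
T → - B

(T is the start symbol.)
Yes, the grammar is LR(0)

A grammar is LR(0) if no state in the canonical LR(0) collection has:
  - both a shift item (dot before a terminal) and a complete item (shift-reduce conflict), or
  - two or more complete items (reduce-reduce conflict; the accept item [T' → T .] counts as a complete item here).

Augment with T' → T and build the canonical LR(0) collection (I0 = CLOSURE({[T' → . T]}), then GOTO on every symbol after a dot until no new states appear). It has 12 states:
  I0: { [T → . - - n], [T → . - B], [T → . n (], [T' → . T] }  — shift
  I1: { [B → . (], [B → . n T (], [T → - . - n], [T → - . B] }  — shift
  I2: { [T' → T .] }  — accept
  I3: { [T → n . (] }  — shift
  I4: { [T → n ( .] }  — reduce
  I5: { [B → ( .] }  — reduce
  I6: { [T → - - . n] }  — shift
  I7: { [T → - B .] }  — reduce
  I8: { [B → n . T (], [T → . - - n], [T → . - B], [T → . n (] }  — shift
  I9: { [B → n T . (] }  — shift
  I10: { [B → n T ( .] }  — reduce
  I11: { [T → - - n .] }  — reduce

Every state is either a pure shift/goto state or contains exactly one complete item and nothing to shift — no conflicts. The grammar is LR(0).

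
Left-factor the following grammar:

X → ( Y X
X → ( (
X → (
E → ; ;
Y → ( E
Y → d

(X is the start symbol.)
Left-factoring transforms A → αβ₁ | αβ₂ into A → αA' and A' → β₁ | β₂
(α is the longest common prefix among the alternatives). Repeat until
no nonterminal has two alternatives with a common prefix.

Round 1: X has alternatives sharing prefix '('. Introduce X': X → ( X'
  Add: X' → Y X
  Add: X' → (
  Add: X' → ε

No remaining common prefixes — done.

Resulting grammar:
X → ( X'
X' → Y X
X' → (
X' → ε
E → ; ;
Y → ( E
Y → d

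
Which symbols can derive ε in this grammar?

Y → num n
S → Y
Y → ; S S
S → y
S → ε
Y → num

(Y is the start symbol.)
ε-productions: S → ε
So S is immediately nullable.
No further non-terminal can be added: every production for the remaining non-terminals contains a terminal or a non-nullable non-terminal.
Nullable = { 'S' }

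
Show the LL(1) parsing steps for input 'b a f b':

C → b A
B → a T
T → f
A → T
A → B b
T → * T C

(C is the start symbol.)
Stack is shown with the top on the left.

Stack    Input      Action
--------------------------
C $      b a f b $  output C → b A
b A $    b a f b $  match 'b'
A $      a f b $    output A → B b
B b $    a f b $    output B → a T
a T b $  a f b $    match 'a'
T b $    f b $      output T → f
f b $    f b $      match 'f'
b $      b $        match 'b'
$        $          accept

The string is accepted.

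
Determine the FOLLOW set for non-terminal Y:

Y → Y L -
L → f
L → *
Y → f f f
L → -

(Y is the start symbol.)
To compute FOLLOW(Y), find every occurrence of Y on a right-hand side N → α Y β: add FIRST(β) \ {ε}, and if β is empty or nullable also add FOLLOW(N). Iterate to a fixed point.

Y is the start symbol, so $ ∈ FOLLOW(Y).
In Y → Y L -: Y is followed by L '-', add FIRST(L '-') \ {ε} = { '*', '-', 'f' }

Taking the union: FOLLOW(Y) = { $, '*', '-', 'f' }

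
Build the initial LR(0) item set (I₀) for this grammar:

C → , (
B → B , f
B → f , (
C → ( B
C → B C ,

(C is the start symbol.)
First, augment the grammar with C' → C
I₀ = CLOSURE({ [C' → . C] }):
  [C' → . C] has the dot before C: add [C → . , (], [C → . ( B], [C → . B C ,]
  [C → . B C ,] has the dot before B: add [B → . B , f], [B → . f , (]
No further items can be added.

I₀ = { [B → . B , f], [B → . f , (], [C → . ( B], [C → . , (], [C → . B C ,], [C' → . C] }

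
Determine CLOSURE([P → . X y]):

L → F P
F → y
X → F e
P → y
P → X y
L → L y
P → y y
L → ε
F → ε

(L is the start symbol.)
{ [F → . y], [F → .], [P → . X y], [X → . F e] }

To compute CLOSURE, for each item [A → α.Bβ] where B is a non-terminal, add [B → .γ] for all productions B → γ; repeat for the newly added items until nothing changes.

Start with: [P → . X y]
  [P → . X y] has the dot before X: add [X → . F e]
  [X → . F e] has the dot before F: add [F → . y], [F → .]
No further items can be added.

CLOSURE = { [F → . y], [F → .], [P → . X y], [X → . F e] }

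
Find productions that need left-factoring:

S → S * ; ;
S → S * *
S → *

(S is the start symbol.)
Yes, S has productions with common prefix 'S *'

Left-factoring is needed when two productions for the same non-terminal
share a common prefix on the right-hand side.

Productions for S:
  S → S * ; ;
  S → S * *
  S → *

Found common prefix 'S *' in productions for S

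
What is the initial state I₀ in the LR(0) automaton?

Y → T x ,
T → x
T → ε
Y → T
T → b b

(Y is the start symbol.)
First, augment the grammar with Y' → Y
I₀ = CLOSURE({ [Y' → . Y] }):
  [Y' → . Y] has the dot before Y: add [Y → . T x ,], [Y → . T]
  [Y → . T x ,] has the dot before T: add [T → . x], [T → .], [T → . b b]
No further items can be added.

I₀ = { [T → . b b], [T → . x], [T → .], [Y → . T x ,], [Y → . T], [Y' → . Y] }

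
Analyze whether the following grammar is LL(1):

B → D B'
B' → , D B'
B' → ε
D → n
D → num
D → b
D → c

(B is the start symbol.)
Relevant sets:
  FOLLOW(B') = { $ }

For B':
  PREDICT(B' → ',' D B') = { ',' }
  PREDICT(B' → ε) = { $ }
For D:
  PREDICT(D → n) = { 'n' }
  PREDICT(D → num) = { 'num' }
  PREDICT(D → b) = { 'b' }
  PREDICT(D → c) = { 'c' }
B has a single production, so nothing to check there.

All predict sets are disjoint. The grammar IS LL(1).

Answer: Yes, the grammar is LL(1).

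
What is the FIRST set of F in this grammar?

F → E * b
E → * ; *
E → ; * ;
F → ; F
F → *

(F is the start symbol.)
{ '*', ';' }

To compute FIRST(F), examine every production with F on the left-hand side, reading each right-hand side left to right until a non-nullable symbol is reached.

FIRST sets of the other non-terminals involved (by the same procedure, iterated to a fixed point):
  FIRST(E) = { '*', ';' }

From F → E * b:
  - E is a non-terminal: add FIRST(E) \ {ε} = { '*', ';' }
    E is not nullable, so stop
From F → ; F:
  - ';' is a terminal: add ';' and stop
From F → *:
  - '*' is a terminal: add '*' and stop

Collecting: FIRST(F) = { '*', ';' }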